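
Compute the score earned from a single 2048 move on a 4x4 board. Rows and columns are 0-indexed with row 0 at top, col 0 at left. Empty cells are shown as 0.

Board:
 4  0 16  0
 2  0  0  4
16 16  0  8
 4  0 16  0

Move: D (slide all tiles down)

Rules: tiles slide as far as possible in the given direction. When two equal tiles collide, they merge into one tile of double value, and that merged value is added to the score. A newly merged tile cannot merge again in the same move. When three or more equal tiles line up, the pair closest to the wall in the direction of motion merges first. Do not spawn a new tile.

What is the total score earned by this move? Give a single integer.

Slide down:
col 0: [4, 2, 16, 4] -> [4, 2, 16, 4]  score +0 (running 0)
col 1: [0, 0, 16, 0] -> [0, 0, 0, 16]  score +0 (running 0)
col 2: [16, 0, 0, 16] -> [0, 0, 0, 32]  score +32 (running 32)
col 3: [0, 4, 8, 0] -> [0, 0, 4, 8]  score +0 (running 32)
Board after move:
 4  0  0  0
 2  0  0  0
16  0  0  4
 4 16 32  8

Answer: 32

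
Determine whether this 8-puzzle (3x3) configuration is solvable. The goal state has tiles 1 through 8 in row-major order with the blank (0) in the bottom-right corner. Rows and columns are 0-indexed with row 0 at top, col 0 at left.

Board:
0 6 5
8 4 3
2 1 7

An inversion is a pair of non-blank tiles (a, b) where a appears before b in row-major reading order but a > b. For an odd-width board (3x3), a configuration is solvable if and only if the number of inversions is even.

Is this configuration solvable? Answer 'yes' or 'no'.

Inversions (pairs i<j in row-major order where tile[i] > tile[j] > 0): 20
20 is even, so the puzzle is solvable.

Answer: yes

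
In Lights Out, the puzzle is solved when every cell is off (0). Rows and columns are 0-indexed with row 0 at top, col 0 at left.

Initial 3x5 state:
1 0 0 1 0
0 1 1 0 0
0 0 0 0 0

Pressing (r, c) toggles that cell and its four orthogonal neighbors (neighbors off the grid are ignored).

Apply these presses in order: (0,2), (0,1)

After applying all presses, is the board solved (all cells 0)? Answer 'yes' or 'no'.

Answer: yes

Derivation:
After press 1 at (0,2):
1 1 1 0 0
0 1 0 0 0
0 0 0 0 0

After press 2 at (0,1):
0 0 0 0 0
0 0 0 0 0
0 0 0 0 0

Lights still on: 0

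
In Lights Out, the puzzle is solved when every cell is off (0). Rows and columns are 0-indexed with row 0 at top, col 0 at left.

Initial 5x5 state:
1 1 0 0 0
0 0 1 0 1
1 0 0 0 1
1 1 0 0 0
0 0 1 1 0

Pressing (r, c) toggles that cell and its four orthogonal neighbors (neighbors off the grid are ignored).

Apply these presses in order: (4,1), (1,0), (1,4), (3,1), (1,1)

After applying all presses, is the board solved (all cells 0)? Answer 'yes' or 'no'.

Answer: no

Derivation:
After press 1 at (4,1):
1 1 0 0 0
0 0 1 0 1
1 0 0 0 1
1 0 0 0 0
1 1 0 1 0

After press 2 at (1,0):
0 1 0 0 0
1 1 1 0 1
0 0 0 0 1
1 0 0 0 0
1 1 0 1 0

After press 3 at (1,4):
0 1 0 0 1
1 1 1 1 0
0 0 0 0 0
1 0 0 0 0
1 1 0 1 0

After press 4 at (3,1):
0 1 0 0 1
1 1 1 1 0
0 1 0 0 0
0 1 1 0 0
1 0 0 1 0

After press 5 at (1,1):
0 0 0 0 1
0 0 0 1 0
0 0 0 0 0
0 1 1 0 0
1 0 0 1 0

Lights still on: 6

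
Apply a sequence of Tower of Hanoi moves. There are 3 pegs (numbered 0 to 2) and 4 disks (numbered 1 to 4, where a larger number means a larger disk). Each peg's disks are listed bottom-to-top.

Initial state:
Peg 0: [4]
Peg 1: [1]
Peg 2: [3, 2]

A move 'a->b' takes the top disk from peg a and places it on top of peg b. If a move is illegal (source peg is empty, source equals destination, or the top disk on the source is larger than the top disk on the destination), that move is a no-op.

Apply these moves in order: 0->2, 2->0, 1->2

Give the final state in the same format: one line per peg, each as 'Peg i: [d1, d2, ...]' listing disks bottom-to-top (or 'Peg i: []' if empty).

After move 1 (0->2):
Peg 0: [4]
Peg 1: [1]
Peg 2: [3, 2]

After move 2 (2->0):
Peg 0: [4, 2]
Peg 1: [1]
Peg 2: [3]

After move 3 (1->2):
Peg 0: [4, 2]
Peg 1: []
Peg 2: [3, 1]

Answer: Peg 0: [4, 2]
Peg 1: []
Peg 2: [3, 1]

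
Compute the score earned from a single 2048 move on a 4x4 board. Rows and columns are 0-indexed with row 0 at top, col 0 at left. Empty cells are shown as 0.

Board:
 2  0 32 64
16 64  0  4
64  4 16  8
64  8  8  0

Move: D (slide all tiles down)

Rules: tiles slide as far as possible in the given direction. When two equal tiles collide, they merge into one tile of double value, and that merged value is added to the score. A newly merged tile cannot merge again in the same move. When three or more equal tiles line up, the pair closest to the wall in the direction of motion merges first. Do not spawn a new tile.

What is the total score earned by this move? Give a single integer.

Answer: 128

Derivation:
Slide down:
col 0: [2, 16, 64, 64] -> [0, 2, 16, 128]  score +128 (running 128)
col 1: [0, 64, 4, 8] -> [0, 64, 4, 8]  score +0 (running 128)
col 2: [32, 0, 16, 8] -> [0, 32, 16, 8]  score +0 (running 128)
col 3: [64, 4, 8, 0] -> [0, 64, 4, 8]  score +0 (running 128)
Board after move:
  0   0   0   0
  2  64  32  64
 16   4  16   4
128   8   8   8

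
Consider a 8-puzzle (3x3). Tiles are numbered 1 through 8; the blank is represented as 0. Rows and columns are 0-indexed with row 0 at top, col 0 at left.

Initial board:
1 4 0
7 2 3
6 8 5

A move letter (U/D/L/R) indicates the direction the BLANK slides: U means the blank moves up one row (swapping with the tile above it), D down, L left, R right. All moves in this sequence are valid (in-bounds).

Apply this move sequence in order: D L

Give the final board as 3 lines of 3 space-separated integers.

Answer: 1 4 3
7 0 2
6 8 5

Derivation:
After move 1 (D):
1 4 3
7 2 0
6 8 5

After move 2 (L):
1 4 3
7 0 2
6 8 5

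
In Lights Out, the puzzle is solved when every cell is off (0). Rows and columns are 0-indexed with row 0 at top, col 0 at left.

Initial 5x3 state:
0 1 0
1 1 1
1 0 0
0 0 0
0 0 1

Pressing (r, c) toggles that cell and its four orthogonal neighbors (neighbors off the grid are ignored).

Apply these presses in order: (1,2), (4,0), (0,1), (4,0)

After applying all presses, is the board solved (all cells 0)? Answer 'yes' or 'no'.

After press 1 at (1,2):
0 1 1
1 0 0
1 0 1
0 0 0
0 0 1

After press 2 at (4,0):
0 1 1
1 0 0
1 0 1
1 0 0
1 1 1

After press 3 at (0,1):
1 0 0
1 1 0
1 0 1
1 0 0
1 1 1

After press 4 at (4,0):
1 0 0
1 1 0
1 0 1
0 0 0
0 0 1

Lights still on: 6

Answer: no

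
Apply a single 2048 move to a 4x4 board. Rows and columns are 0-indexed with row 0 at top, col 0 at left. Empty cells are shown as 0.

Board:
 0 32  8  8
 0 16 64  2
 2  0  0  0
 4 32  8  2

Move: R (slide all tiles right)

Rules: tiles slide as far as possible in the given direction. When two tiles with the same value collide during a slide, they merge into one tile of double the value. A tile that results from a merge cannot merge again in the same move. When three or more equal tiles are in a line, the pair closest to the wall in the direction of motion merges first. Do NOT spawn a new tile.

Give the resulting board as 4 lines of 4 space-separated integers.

Answer:  0  0 32 16
 0 16 64  2
 0  0  0  2
 4 32  8  2

Derivation:
Slide right:
row 0: [0, 32, 8, 8] -> [0, 0, 32, 16]
row 1: [0, 16, 64, 2] -> [0, 16, 64, 2]
row 2: [2, 0, 0, 0] -> [0, 0, 0, 2]
row 3: [4, 32, 8, 2] -> [4, 32, 8, 2]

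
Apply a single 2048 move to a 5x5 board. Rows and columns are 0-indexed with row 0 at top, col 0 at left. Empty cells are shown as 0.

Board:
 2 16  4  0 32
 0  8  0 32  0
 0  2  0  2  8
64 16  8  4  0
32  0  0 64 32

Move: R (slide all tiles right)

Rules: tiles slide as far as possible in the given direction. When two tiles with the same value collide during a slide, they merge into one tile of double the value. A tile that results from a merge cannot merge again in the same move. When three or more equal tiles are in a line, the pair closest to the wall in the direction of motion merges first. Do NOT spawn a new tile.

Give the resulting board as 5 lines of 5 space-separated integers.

Slide right:
row 0: [2, 16, 4, 0, 32] -> [0, 2, 16, 4, 32]
row 1: [0, 8, 0, 32, 0] -> [0, 0, 0, 8, 32]
row 2: [0, 2, 0, 2, 8] -> [0, 0, 0, 4, 8]
row 3: [64, 16, 8, 4, 0] -> [0, 64, 16, 8, 4]
row 4: [32, 0, 0, 64, 32] -> [0, 0, 32, 64, 32]

Answer:  0  2 16  4 32
 0  0  0  8 32
 0  0  0  4  8
 0 64 16  8  4
 0  0 32 64 32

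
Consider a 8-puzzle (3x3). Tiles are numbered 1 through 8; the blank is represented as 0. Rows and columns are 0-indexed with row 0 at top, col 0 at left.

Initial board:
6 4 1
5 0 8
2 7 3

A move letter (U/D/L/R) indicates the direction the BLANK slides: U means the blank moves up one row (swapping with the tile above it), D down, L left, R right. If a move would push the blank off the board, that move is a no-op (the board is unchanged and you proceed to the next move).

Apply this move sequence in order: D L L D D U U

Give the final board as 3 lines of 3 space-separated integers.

Answer: 0 4 1
6 7 8
5 2 3

Derivation:
After move 1 (D):
6 4 1
5 7 8
2 0 3

After move 2 (L):
6 4 1
5 7 8
0 2 3

After move 3 (L):
6 4 1
5 7 8
0 2 3

After move 4 (D):
6 4 1
5 7 8
0 2 3

After move 5 (D):
6 4 1
5 7 8
0 2 3

After move 6 (U):
6 4 1
0 7 8
5 2 3

After move 7 (U):
0 4 1
6 7 8
5 2 3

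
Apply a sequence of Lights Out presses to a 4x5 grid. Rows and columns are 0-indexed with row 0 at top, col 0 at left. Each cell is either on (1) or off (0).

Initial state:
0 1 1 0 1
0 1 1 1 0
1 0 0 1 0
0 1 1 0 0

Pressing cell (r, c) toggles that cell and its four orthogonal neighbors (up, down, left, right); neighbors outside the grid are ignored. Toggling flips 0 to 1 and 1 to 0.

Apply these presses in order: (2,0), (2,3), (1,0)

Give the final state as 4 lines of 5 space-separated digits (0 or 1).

Answer: 1 1 1 0 1
0 0 1 0 0
1 1 1 0 1
1 1 1 1 0

Derivation:
After press 1 at (2,0):
0 1 1 0 1
1 1 1 1 0
0 1 0 1 0
1 1 1 0 0

After press 2 at (2,3):
0 1 1 0 1
1 1 1 0 0
0 1 1 0 1
1 1 1 1 0

After press 3 at (1,0):
1 1 1 0 1
0 0 1 0 0
1 1 1 0 1
1 1 1 1 0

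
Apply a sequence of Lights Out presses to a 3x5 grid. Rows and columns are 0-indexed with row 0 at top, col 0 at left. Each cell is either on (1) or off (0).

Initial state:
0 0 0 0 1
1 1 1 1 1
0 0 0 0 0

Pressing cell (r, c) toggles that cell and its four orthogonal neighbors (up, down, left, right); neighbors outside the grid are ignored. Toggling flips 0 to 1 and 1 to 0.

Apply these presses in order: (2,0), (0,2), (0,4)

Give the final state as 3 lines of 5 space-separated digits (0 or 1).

Answer: 0 1 1 0 0
0 1 0 1 0
1 1 0 0 0

Derivation:
After press 1 at (2,0):
0 0 0 0 1
0 1 1 1 1
1 1 0 0 0

After press 2 at (0,2):
0 1 1 1 1
0 1 0 1 1
1 1 0 0 0

After press 3 at (0,4):
0 1 1 0 0
0 1 0 1 0
1 1 0 0 0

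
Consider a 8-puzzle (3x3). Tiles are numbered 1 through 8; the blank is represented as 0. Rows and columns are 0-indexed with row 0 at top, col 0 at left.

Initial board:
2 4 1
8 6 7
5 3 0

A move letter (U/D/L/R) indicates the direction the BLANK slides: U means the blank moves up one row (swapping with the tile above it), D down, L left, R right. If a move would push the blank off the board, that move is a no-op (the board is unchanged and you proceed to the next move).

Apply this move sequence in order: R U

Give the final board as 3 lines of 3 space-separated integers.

Answer: 2 4 1
8 6 0
5 3 7

Derivation:
After move 1 (R):
2 4 1
8 6 7
5 3 0

After move 2 (U):
2 4 1
8 6 0
5 3 7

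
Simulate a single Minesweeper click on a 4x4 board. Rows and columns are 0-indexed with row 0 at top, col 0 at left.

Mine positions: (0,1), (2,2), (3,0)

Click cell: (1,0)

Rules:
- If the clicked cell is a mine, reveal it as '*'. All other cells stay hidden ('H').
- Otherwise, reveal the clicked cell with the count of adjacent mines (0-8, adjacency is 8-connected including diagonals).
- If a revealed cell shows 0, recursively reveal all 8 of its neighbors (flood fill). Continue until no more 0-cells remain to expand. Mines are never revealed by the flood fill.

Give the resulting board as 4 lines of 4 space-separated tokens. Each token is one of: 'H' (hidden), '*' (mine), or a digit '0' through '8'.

H H H H
1 H H H
H H H H
H H H H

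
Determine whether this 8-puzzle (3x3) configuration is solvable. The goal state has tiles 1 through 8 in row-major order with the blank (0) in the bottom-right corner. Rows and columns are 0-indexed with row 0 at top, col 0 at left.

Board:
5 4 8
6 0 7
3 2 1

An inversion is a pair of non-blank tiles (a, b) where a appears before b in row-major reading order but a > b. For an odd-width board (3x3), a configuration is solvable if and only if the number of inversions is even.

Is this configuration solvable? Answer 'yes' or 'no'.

Answer: no

Derivation:
Inversions (pairs i<j in row-major order where tile[i] > tile[j] > 0): 21
21 is odd, so the puzzle is not solvable.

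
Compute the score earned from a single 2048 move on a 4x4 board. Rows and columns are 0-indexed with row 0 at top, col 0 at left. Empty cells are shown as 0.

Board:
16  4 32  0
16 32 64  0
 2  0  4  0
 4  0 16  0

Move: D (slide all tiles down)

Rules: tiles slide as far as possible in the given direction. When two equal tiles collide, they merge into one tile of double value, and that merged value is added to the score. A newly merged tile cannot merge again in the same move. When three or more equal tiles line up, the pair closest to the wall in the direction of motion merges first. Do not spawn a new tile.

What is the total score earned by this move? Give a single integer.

Slide down:
col 0: [16, 16, 2, 4] -> [0, 32, 2, 4]  score +32 (running 32)
col 1: [4, 32, 0, 0] -> [0, 0, 4, 32]  score +0 (running 32)
col 2: [32, 64, 4, 16] -> [32, 64, 4, 16]  score +0 (running 32)
col 3: [0, 0, 0, 0] -> [0, 0, 0, 0]  score +0 (running 32)
Board after move:
 0  0 32  0
32  0 64  0
 2  4  4  0
 4 32 16  0

Answer: 32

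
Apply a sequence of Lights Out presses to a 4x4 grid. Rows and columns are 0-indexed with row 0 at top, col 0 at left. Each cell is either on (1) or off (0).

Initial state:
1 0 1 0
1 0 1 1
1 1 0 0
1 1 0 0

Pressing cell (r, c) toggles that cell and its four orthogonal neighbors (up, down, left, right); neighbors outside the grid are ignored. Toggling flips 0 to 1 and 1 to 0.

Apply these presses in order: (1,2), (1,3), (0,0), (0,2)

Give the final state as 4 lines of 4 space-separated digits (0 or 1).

After press 1 at (1,2):
1 0 0 0
1 1 0 0
1 1 1 0
1 1 0 0

After press 2 at (1,3):
1 0 0 1
1 1 1 1
1 1 1 1
1 1 0 0

After press 3 at (0,0):
0 1 0 1
0 1 1 1
1 1 1 1
1 1 0 0

After press 4 at (0,2):
0 0 1 0
0 1 0 1
1 1 1 1
1 1 0 0

Answer: 0 0 1 0
0 1 0 1
1 1 1 1
1 1 0 0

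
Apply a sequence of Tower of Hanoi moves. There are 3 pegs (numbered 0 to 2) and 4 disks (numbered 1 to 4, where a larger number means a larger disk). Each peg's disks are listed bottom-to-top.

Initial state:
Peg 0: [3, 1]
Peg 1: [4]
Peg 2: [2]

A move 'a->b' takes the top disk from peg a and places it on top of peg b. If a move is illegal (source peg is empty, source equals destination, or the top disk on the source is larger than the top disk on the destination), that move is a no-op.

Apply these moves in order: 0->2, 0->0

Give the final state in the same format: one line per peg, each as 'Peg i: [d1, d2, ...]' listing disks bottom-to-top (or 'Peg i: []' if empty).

After move 1 (0->2):
Peg 0: [3]
Peg 1: [4]
Peg 2: [2, 1]

After move 2 (0->0):
Peg 0: [3]
Peg 1: [4]
Peg 2: [2, 1]

Answer: Peg 0: [3]
Peg 1: [4]
Peg 2: [2, 1]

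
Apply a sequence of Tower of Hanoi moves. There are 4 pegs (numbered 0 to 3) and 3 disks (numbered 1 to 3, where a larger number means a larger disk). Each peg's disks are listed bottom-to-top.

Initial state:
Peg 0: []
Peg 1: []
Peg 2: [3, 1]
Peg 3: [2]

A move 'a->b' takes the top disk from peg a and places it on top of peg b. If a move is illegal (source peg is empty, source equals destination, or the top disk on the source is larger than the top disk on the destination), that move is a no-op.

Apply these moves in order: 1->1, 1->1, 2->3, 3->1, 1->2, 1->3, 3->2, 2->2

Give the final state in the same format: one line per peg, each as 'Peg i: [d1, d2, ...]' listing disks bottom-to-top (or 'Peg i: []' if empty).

After move 1 (1->1):
Peg 0: []
Peg 1: []
Peg 2: [3, 1]
Peg 3: [2]

After move 2 (1->1):
Peg 0: []
Peg 1: []
Peg 2: [3, 1]
Peg 3: [2]

After move 3 (2->3):
Peg 0: []
Peg 1: []
Peg 2: [3]
Peg 3: [2, 1]

After move 4 (3->1):
Peg 0: []
Peg 1: [1]
Peg 2: [3]
Peg 3: [2]

After move 5 (1->2):
Peg 0: []
Peg 1: []
Peg 2: [3, 1]
Peg 3: [2]

After move 6 (1->3):
Peg 0: []
Peg 1: []
Peg 2: [3, 1]
Peg 3: [2]

After move 7 (3->2):
Peg 0: []
Peg 1: []
Peg 2: [3, 1]
Peg 3: [2]

After move 8 (2->2):
Peg 0: []
Peg 1: []
Peg 2: [3, 1]
Peg 3: [2]

Answer: Peg 0: []
Peg 1: []
Peg 2: [3, 1]
Peg 3: [2]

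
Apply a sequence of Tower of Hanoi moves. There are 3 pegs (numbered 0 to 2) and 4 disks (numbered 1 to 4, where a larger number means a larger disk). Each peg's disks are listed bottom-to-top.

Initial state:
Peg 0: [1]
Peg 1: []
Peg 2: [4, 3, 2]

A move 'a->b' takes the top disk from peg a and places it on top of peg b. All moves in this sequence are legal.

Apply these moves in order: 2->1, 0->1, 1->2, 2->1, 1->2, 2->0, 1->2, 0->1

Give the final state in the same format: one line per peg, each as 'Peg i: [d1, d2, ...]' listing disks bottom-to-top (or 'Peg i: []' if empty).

After move 1 (2->1):
Peg 0: [1]
Peg 1: [2]
Peg 2: [4, 3]

After move 2 (0->1):
Peg 0: []
Peg 1: [2, 1]
Peg 2: [4, 3]

After move 3 (1->2):
Peg 0: []
Peg 1: [2]
Peg 2: [4, 3, 1]

After move 4 (2->1):
Peg 0: []
Peg 1: [2, 1]
Peg 2: [4, 3]

After move 5 (1->2):
Peg 0: []
Peg 1: [2]
Peg 2: [4, 3, 1]

After move 6 (2->0):
Peg 0: [1]
Peg 1: [2]
Peg 2: [4, 3]

After move 7 (1->2):
Peg 0: [1]
Peg 1: []
Peg 2: [4, 3, 2]

After move 8 (0->1):
Peg 0: []
Peg 1: [1]
Peg 2: [4, 3, 2]

Answer: Peg 0: []
Peg 1: [1]
Peg 2: [4, 3, 2]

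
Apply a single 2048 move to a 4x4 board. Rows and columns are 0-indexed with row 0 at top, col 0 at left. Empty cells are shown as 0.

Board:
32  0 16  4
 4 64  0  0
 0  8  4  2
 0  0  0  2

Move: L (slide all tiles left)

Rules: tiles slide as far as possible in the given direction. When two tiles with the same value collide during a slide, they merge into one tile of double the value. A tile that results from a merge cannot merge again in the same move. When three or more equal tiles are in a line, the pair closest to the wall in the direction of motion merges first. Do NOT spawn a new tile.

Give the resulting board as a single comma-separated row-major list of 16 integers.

Answer: 32, 16, 4, 0, 4, 64, 0, 0, 8, 4, 2, 0, 2, 0, 0, 0

Derivation:
Slide left:
row 0: [32, 0, 16, 4] -> [32, 16, 4, 0]
row 1: [4, 64, 0, 0] -> [4, 64, 0, 0]
row 2: [0, 8, 4, 2] -> [8, 4, 2, 0]
row 3: [0, 0, 0, 2] -> [2, 0, 0, 0]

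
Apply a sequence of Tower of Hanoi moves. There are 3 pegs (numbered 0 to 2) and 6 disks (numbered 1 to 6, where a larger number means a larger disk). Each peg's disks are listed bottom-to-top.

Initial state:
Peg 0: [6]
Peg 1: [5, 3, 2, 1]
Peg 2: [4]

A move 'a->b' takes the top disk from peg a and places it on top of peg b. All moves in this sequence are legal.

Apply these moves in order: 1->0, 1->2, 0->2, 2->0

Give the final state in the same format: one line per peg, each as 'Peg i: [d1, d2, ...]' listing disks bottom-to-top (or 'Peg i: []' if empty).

Answer: Peg 0: [6, 1]
Peg 1: [5, 3]
Peg 2: [4, 2]

Derivation:
After move 1 (1->0):
Peg 0: [6, 1]
Peg 1: [5, 3, 2]
Peg 2: [4]

After move 2 (1->2):
Peg 0: [6, 1]
Peg 1: [5, 3]
Peg 2: [4, 2]

After move 3 (0->2):
Peg 0: [6]
Peg 1: [5, 3]
Peg 2: [4, 2, 1]

After move 4 (2->0):
Peg 0: [6, 1]
Peg 1: [5, 3]
Peg 2: [4, 2]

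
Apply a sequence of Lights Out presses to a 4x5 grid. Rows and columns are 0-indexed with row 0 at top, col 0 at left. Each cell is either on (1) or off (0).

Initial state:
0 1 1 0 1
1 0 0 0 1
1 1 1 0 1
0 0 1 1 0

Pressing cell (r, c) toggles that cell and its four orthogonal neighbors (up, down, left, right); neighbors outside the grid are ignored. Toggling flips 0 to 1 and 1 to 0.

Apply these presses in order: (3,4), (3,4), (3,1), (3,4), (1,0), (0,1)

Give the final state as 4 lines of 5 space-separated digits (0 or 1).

After press 1 at (3,4):
0 1 1 0 1
1 0 0 0 1
1 1 1 0 0
0 0 1 0 1

After press 2 at (3,4):
0 1 1 0 1
1 0 0 0 1
1 1 1 0 1
0 0 1 1 0

After press 3 at (3,1):
0 1 1 0 1
1 0 0 0 1
1 0 1 0 1
1 1 0 1 0

After press 4 at (3,4):
0 1 1 0 1
1 0 0 0 1
1 0 1 0 0
1 1 0 0 1

After press 5 at (1,0):
1 1 1 0 1
0 1 0 0 1
0 0 1 0 0
1 1 0 0 1

After press 6 at (0,1):
0 0 0 0 1
0 0 0 0 1
0 0 1 0 0
1 1 0 0 1

Answer: 0 0 0 0 1
0 0 0 0 1
0 0 1 0 0
1 1 0 0 1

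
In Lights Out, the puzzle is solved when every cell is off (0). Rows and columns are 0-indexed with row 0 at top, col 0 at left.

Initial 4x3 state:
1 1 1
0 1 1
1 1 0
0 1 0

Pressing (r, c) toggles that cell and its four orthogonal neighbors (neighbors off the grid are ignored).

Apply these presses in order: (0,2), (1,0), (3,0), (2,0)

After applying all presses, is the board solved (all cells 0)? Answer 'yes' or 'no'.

After press 1 at (0,2):
1 0 0
0 1 0
1 1 0
0 1 0

After press 2 at (1,0):
0 0 0
1 0 0
0 1 0
0 1 0

After press 3 at (3,0):
0 0 0
1 0 0
1 1 0
1 0 0

After press 4 at (2,0):
0 0 0
0 0 0
0 0 0
0 0 0

Lights still on: 0

Answer: yes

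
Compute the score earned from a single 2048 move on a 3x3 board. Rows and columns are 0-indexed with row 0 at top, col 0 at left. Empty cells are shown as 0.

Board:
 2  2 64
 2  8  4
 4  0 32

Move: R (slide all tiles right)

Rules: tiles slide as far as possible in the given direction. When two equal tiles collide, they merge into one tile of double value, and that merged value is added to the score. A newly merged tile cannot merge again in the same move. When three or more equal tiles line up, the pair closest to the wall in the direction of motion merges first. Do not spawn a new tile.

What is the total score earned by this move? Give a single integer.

Answer: 4

Derivation:
Slide right:
row 0: [2, 2, 64] -> [0, 4, 64]  score +4 (running 4)
row 1: [2, 8, 4] -> [2, 8, 4]  score +0 (running 4)
row 2: [4, 0, 32] -> [0, 4, 32]  score +0 (running 4)
Board after move:
 0  4 64
 2  8  4
 0  4 32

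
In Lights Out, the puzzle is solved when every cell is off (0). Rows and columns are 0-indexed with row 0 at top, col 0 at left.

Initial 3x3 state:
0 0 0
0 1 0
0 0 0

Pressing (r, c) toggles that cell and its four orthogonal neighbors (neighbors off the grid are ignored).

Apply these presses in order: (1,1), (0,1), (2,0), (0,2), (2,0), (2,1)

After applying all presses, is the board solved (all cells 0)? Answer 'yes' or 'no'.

Answer: no

Derivation:
After press 1 at (1,1):
0 1 0
1 0 1
0 1 0

After press 2 at (0,1):
1 0 1
1 1 1
0 1 0

After press 3 at (2,0):
1 0 1
0 1 1
1 0 0

After press 4 at (0,2):
1 1 0
0 1 0
1 0 0

After press 5 at (2,0):
1 1 0
1 1 0
0 1 0

After press 6 at (2,1):
1 1 0
1 0 0
1 0 1

Lights still on: 5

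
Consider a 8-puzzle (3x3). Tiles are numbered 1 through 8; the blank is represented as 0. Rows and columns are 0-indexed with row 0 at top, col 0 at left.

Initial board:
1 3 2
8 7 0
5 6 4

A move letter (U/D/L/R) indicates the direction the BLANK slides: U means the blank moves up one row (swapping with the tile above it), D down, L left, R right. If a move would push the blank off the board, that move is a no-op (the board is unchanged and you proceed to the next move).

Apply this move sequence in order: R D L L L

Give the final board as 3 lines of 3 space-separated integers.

After move 1 (R):
1 3 2
8 7 0
5 6 4

After move 2 (D):
1 3 2
8 7 4
5 6 0

After move 3 (L):
1 3 2
8 7 4
5 0 6

After move 4 (L):
1 3 2
8 7 4
0 5 6

After move 5 (L):
1 3 2
8 7 4
0 5 6

Answer: 1 3 2
8 7 4
0 5 6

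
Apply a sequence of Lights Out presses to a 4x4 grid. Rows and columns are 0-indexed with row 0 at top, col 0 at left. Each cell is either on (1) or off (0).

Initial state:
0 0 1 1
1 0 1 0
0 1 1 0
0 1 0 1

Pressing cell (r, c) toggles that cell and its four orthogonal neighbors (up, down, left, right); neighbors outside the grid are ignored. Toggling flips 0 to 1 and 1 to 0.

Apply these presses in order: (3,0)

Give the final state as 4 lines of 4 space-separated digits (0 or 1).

Answer: 0 0 1 1
1 0 1 0
1 1 1 0
1 0 0 1

Derivation:
After press 1 at (3,0):
0 0 1 1
1 0 1 0
1 1 1 0
1 0 0 1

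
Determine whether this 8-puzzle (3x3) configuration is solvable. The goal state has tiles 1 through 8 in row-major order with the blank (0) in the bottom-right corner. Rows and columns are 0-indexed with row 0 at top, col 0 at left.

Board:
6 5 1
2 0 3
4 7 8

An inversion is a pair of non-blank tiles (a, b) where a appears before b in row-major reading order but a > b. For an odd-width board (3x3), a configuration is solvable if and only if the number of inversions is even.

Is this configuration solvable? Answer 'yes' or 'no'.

Answer: no

Derivation:
Inversions (pairs i<j in row-major order where tile[i] > tile[j] > 0): 9
9 is odd, so the puzzle is not solvable.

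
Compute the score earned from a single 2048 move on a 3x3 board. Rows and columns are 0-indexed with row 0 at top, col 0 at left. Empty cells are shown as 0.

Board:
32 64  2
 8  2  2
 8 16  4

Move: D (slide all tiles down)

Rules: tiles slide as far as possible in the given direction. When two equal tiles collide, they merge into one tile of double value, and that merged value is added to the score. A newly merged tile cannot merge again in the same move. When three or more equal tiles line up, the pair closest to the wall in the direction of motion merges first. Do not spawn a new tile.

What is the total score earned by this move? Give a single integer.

Slide down:
col 0: [32, 8, 8] -> [0, 32, 16]  score +16 (running 16)
col 1: [64, 2, 16] -> [64, 2, 16]  score +0 (running 16)
col 2: [2, 2, 4] -> [0, 4, 4]  score +4 (running 20)
Board after move:
 0 64  0
32  2  4
16 16  4

Answer: 20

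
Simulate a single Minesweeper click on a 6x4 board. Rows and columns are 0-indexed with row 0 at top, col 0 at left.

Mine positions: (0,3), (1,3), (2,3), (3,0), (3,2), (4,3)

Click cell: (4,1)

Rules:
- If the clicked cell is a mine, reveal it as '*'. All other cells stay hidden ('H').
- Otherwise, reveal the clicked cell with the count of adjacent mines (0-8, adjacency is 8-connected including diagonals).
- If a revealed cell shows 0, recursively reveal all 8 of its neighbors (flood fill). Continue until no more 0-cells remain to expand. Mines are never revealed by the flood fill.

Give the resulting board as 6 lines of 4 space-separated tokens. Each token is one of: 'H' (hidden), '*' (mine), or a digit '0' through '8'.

H H H H
H H H H
H H H H
H H H H
H 2 H H
H H H H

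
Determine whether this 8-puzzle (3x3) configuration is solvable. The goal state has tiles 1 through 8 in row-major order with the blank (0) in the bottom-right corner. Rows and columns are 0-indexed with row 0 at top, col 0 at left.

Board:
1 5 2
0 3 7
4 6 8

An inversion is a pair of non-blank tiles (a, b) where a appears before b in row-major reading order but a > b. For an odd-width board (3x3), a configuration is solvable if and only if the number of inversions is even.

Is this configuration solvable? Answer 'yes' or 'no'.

Inversions (pairs i<j in row-major order where tile[i] > tile[j] > 0): 5
5 is odd, so the puzzle is not solvable.

Answer: no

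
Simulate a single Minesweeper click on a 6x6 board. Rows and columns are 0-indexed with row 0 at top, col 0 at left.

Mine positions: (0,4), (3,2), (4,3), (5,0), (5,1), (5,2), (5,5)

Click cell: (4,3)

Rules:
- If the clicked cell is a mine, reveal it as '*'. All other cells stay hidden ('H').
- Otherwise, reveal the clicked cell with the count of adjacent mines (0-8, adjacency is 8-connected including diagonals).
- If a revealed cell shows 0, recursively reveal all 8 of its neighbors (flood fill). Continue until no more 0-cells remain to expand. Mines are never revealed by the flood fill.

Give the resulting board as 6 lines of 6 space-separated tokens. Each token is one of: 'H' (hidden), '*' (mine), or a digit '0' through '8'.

H H H H H H
H H H H H H
H H H H H H
H H H H H H
H H H * H H
H H H H H H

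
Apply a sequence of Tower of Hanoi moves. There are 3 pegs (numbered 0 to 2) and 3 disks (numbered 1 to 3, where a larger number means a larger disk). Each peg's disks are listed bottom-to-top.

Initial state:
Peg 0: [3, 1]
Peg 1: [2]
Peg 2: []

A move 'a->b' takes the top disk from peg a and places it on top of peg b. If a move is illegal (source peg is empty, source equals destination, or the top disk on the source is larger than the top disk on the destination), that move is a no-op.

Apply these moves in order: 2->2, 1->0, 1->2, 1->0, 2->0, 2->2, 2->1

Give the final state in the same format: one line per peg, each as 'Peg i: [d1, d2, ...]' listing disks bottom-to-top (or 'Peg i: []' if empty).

Answer: Peg 0: [3, 1]
Peg 1: [2]
Peg 2: []

Derivation:
After move 1 (2->2):
Peg 0: [3, 1]
Peg 1: [2]
Peg 2: []

After move 2 (1->0):
Peg 0: [3, 1]
Peg 1: [2]
Peg 2: []

After move 3 (1->2):
Peg 0: [3, 1]
Peg 1: []
Peg 2: [2]

After move 4 (1->0):
Peg 0: [3, 1]
Peg 1: []
Peg 2: [2]

After move 5 (2->0):
Peg 0: [3, 1]
Peg 1: []
Peg 2: [2]

After move 6 (2->2):
Peg 0: [3, 1]
Peg 1: []
Peg 2: [2]

After move 7 (2->1):
Peg 0: [3, 1]
Peg 1: [2]
Peg 2: []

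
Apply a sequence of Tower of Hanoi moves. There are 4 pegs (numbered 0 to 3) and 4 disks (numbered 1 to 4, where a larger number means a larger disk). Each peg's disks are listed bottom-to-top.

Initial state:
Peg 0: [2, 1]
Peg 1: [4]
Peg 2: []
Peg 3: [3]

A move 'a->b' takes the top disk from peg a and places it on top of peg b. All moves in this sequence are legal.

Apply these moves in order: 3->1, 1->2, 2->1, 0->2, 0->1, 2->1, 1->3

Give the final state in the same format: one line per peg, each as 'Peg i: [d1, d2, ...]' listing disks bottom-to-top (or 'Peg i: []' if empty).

After move 1 (3->1):
Peg 0: [2, 1]
Peg 1: [4, 3]
Peg 2: []
Peg 3: []

After move 2 (1->2):
Peg 0: [2, 1]
Peg 1: [4]
Peg 2: [3]
Peg 3: []

After move 3 (2->1):
Peg 0: [2, 1]
Peg 1: [4, 3]
Peg 2: []
Peg 3: []

After move 4 (0->2):
Peg 0: [2]
Peg 1: [4, 3]
Peg 2: [1]
Peg 3: []

After move 5 (0->1):
Peg 0: []
Peg 1: [4, 3, 2]
Peg 2: [1]
Peg 3: []

After move 6 (2->1):
Peg 0: []
Peg 1: [4, 3, 2, 1]
Peg 2: []
Peg 3: []

After move 7 (1->3):
Peg 0: []
Peg 1: [4, 3, 2]
Peg 2: []
Peg 3: [1]

Answer: Peg 0: []
Peg 1: [4, 3, 2]
Peg 2: []
Peg 3: [1]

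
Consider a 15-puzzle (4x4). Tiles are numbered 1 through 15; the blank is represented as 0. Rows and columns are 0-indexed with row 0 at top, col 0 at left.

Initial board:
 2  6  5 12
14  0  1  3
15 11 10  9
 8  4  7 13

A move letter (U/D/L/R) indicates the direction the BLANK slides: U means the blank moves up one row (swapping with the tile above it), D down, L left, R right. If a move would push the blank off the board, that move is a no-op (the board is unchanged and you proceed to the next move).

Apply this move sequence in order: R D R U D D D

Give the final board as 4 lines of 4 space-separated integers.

Answer:  2  6  5 12
14  1 10  3
15 11  9 13
 8  4  7  0

Derivation:
After move 1 (R):
 2  6  5 12
14  1  0  3
15 11 10  9
 8  4  7 13

After move 2 (D):
 2  6  5 12
14  1 10  3
15 11  0  9
 8  4  7 13

After move 3 (R):
 2  6  5 12
14  1 10  3
15 11  9  0
 8  4  7 13

After move 4 (U):
 2  6  5 12
14  1 10  0
15 11  9  3
 8  4  7 13

After move 5 (D):
 2  6  5 12
14  1 10  3
15 11  9  0
 8  4  7 13

After move 6 (D):
 2  6  5 12
14  1 10  3
15 11  9 13
 8  4  7  0

After move 7 (D):
 2  6  5 12
14  1 10  3
15 11  9 13
 8  4  7  0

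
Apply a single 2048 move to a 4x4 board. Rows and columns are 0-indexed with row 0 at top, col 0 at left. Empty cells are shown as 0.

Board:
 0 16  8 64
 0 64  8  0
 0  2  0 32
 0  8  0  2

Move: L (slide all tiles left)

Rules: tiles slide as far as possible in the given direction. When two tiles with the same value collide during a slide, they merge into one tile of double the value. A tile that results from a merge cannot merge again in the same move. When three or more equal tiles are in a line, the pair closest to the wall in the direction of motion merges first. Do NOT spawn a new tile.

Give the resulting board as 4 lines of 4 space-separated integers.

Answer: 16  8 64  0
64  8  0  0
 2 32  0  0
 8  2  0  0

Derivation:
Slide left:
row 0: [0, 16, 8, 64] -> [16, 8, 64, 0]
row 1: [0, 64, 8, 0] -> [64, 8, 0, 0]
row 2: [0, 2, 0, 32] -> [2, 32, 0, 0]
row 3: [0, 8, 0, 2] -> [8, 2, 0, 0]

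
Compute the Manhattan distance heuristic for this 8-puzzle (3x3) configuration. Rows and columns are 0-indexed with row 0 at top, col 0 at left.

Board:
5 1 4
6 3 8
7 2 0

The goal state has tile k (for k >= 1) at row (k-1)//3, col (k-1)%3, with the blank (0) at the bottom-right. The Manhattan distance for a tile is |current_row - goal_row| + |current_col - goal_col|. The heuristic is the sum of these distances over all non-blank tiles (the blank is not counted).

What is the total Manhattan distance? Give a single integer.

Tile 5: (0,0)->(1,1) = 2
Tile 1: (0,1)->(0,0) = 1
Tile 4: (0,2)->(1,0) = 3
Tile 6: (1,0)->(1,2) = 2
Tile 3: (1,1)->(0,2) = 2
Tile 8: (1,2)->(2,1) = 2
Tile 7: (2,0)->(2,0) = 0
Tile 2: (2,1)->(0,1) = 2
Sum: 2 + 1 + 3 + 2 + 2 + 2 + 0 + 2 = 14

Answer: 14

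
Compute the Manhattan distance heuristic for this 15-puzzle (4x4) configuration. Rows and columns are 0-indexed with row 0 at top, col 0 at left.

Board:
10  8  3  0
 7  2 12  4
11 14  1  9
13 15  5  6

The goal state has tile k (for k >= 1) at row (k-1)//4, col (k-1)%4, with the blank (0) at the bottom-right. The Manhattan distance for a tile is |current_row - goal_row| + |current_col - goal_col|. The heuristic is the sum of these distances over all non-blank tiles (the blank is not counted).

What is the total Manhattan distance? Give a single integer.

Answer: 31

Derivation:
Tile 10: (0,0)->(2,1) = 3
Tile 8: (0,1)->(1,3) = 3
Tile 3: (0,2)->(0,2) = 0
Tile 7: (1,0)->(1,2) = 2
Tile 2: (1,1)->(0,1) = 1
Tile 12: (1,2)->(2,3) = 2
Tile 4: (1,3)->(0,3) = 1
Tile 11: (2,0)->(2,2) = 2
Tile 14: (2,1)->(3,1) = 1
Tile 1: (2,2)->(0,0) = 4
Tile 9: (2,3)->(2,0) = 3
Tile 13: (3,0)->(3,0) = 0
Tile 15: (3,1)->(3,2) = 1
Tile 5: (3,2)->(1,0) = 4
Tile 6: (3,3)->(1,1) = 4
Sum: 3 + 3 + 0 + 2 + 1 + 2 + 1 + 2 + 1 + 4 + 3 + 0 + 1 + 4 + 4 = 31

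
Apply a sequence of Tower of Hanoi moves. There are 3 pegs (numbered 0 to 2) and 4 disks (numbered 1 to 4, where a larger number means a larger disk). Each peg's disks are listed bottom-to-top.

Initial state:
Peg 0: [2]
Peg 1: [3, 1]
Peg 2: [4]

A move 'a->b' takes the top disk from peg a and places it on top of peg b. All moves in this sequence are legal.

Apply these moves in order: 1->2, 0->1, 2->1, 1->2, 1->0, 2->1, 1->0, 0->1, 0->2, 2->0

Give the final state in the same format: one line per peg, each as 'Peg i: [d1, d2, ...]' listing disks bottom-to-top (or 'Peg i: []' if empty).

After move 1 (1->2):
Peg 0: [2]
Peg 1: [3]
Peg 2: [4, 1]

After move 2 (0->1):
Peg 0: []
Peg 1: [3, 2]
Peg 2: [4, 1]

After move 3 (2->1):
Peg 0: []
Peg 1: [3, 2, 1]
Peg 2: [4]

After move 4 (1->2):
Peg 0: []
Peg 1: [3, 2]
Peg 2: [4, 1]

After move 5 (1->0):
Peg 0: [2]
Peg 1: [3]
Peg 2: [4, 1]

After move 6 (2->1):
Peg 0: [2]
Peg 1: [3, 1]
Peg 2: [4]

After move 7 (1->0):
Peg 0: [2, 1]
Peg 1: [3]
Peg 2: [4]

After move 8 (0->1):
Peg 0: [2]
Peg 1: [3, 1]
Peg 2: [4]

After move 9 (0->2):
Peg 0: []
Peg 1: [3, 1]
Peg 2: [4, 2]

After move 10 (2->0):
Peg 0: [2]
Peg 1: [3, 1]
Peg 2: [4]

Answer: Peg 0: [2]
Peg 1: [3, 1]
Peg 2: [4]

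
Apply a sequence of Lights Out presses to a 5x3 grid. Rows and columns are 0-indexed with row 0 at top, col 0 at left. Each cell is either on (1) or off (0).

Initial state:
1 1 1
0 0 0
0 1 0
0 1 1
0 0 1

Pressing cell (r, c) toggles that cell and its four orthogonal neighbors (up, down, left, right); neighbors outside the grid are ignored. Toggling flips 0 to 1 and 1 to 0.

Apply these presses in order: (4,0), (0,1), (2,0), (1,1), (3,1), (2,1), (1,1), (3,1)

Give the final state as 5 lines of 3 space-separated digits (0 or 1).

After press 1 at (4,0):
1 1 1
0 0 0
0 1 0
1 1 1
1 1 1

After press 2 at (0,1):
0 0 0
0 1 0
0 1 0
1 1 1
1 1 1

After press 3 at (2,0):
0 0 0
1 1 0
1 0 0
0 1 1
1 1 1

After press 4 at (1,1):
0 1 0
0 0 1
1 1 0
0 1 1
1 1 1

After press 5 at (3,1):
0 1 0
0 0 1
1 0 0
1 0 0
1 0 1

After press 6 at (2,1):
0 1 0
0 1 1
0 1 1
1 1 0
1 0 1

After press 7 at (1,1):
0 0 0
1 0 0
0 0 1
1 1 0
1 0 1

After press 8 at (3,1):
0 0 0
1 0 0
0 1 1
0 0 1
1 1 1

Answer: 0 0 0
1 0 0
0 1 1
0 0 1
1 1 1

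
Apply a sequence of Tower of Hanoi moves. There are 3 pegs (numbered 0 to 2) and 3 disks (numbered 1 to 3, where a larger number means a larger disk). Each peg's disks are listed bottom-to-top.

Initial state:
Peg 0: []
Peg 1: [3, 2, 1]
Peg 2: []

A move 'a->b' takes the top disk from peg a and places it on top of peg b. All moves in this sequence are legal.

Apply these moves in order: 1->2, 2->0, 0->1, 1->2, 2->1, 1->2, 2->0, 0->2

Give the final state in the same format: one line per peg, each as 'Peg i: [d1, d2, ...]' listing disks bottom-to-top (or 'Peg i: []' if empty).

After move 1 (1->2):
Peg 0: []
Peg 1: [3, 2]
Peg 2: [1]

After move 2 (2->0):
Peg 0: [1]
Peg 1: [3, 2]
Peg 2: []

After move 3 (0->1):
Peg 0: []
Peg 1: [3, 2, 1]
Peg 2: []

After move 4 (1->2):
Peg 0: []
Peg 1: [3, 2]
Peg 2: [1]

After move 5 (2->1):
Peg 0: []
Peg 1: [3, 2, 1]
Peg 2: []

After move 6 (1->2):
Peg 0: []
Peg 1: [3, 2]
Peg 2: [1]

After move 7 (2->0):
Peg 0: [1]
Peg 1: [3, 2]
Peg 2: []

After move 8 (0->2):
Peg 0: []
Peg 1: [3, 2]
Peg 2: [1]

Answer: Peg 0: []
Peg 1: [3, 2]
Peg 2: [1]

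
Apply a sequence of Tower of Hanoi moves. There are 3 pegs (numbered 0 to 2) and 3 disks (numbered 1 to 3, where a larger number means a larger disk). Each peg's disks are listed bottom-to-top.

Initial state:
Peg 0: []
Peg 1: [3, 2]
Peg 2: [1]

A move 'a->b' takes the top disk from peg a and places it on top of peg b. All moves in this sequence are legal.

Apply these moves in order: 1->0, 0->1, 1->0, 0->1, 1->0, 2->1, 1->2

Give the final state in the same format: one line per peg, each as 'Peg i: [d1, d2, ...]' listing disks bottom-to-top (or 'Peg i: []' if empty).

After move 1 (1->0):
Peg 0: [2]
Peg 1: [3]
Peg 2: [1]

After move 2 (0->1):
Peg 0: []
Peg 1: [3, 2]
Peg 2: [1]

After move 3 (1->0):
Peg 0: [2]
Peg 1: [3]
Peg 2: [1]

After move 4 (0->1):
Peg 0: []
Peg 1: [3, 2]
Peg 2: [1]

After move 5 (1->0):
Peg 0: [2]
Peg 1: [3]
Peg 2: [1]

After move 6 (2->1):
Peg 0: [2]
Peg 1: [3, 1]
Peg 2: []

After move 7 (1->2):
Peg 0: [2]
Peg 1: [3]
Peg 2: [1]

Answer: Peg 0: [2]
Peg 1: [3]
Peg 2: [1]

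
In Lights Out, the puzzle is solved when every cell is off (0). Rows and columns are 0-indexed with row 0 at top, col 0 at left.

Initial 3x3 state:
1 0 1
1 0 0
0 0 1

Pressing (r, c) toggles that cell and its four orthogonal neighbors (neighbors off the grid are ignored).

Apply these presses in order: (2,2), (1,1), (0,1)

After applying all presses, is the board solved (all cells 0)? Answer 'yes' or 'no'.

After press 1 at (2,2):
1 0 1
1 0 1
0 1 0

After press 2 at (1,1):
1 1 1
0 1 0
0 0 0

After press 3 at (0,1):
0 0 0
0 0 0
0 0 0

Lights still on: 0

Answer: yes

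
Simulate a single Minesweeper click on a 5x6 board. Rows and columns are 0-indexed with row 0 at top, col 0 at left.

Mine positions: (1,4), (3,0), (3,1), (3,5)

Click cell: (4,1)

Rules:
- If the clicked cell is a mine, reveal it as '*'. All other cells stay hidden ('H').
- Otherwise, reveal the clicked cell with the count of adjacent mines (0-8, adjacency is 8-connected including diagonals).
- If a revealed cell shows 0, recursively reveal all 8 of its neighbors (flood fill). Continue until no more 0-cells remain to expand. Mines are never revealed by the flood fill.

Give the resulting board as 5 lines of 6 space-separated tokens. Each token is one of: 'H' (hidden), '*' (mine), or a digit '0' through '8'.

H H H H H H
H H H H H H
H H H H H H
H H H H H H
H 2 H H H H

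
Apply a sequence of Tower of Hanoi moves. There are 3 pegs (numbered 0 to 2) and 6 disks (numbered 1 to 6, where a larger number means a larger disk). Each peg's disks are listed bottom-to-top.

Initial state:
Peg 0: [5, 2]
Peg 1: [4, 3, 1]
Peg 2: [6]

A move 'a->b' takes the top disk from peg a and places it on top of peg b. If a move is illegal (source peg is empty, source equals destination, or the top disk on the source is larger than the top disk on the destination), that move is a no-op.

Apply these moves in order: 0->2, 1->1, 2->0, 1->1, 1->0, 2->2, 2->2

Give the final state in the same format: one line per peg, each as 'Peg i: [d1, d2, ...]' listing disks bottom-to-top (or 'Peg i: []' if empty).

After move 1 (0->2):
Peg 0: [5]
Peg 1: [4, 3, 1]
Peg 2: [6, 2]

After move 2 (1->1):
Peg 0: [5]
Peg 1: [4, 3, 1]
Peg 2: [6, 2]

After move 3 (2->0):
Peg 0: [5, 2]
Peg 1: [4, 3, 1]
Peg 2: [6]

After move 4 (1->1):
Peg 0: [5, 2]
Peg 1: [4, 3, 1]
Peg 2: [6]

After move 5 (1->0):
Peg 0: [5, 2, 1]
Peg 1: [4, 3]
Peg 2: [6]

After move 6 (2->2):
Peg 0: [5, 2, 1]
Peg 1: [4, 3]
Peg 2: [6]

After move 7 (2->2):
Peg 0: [5, 2, 1]
Peg 1: [4, 3]
Peg 2: [6]

Answer: Peg 0: [5, 2, 1]
Peg 1: [4, 3]
Peg 2: [6]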